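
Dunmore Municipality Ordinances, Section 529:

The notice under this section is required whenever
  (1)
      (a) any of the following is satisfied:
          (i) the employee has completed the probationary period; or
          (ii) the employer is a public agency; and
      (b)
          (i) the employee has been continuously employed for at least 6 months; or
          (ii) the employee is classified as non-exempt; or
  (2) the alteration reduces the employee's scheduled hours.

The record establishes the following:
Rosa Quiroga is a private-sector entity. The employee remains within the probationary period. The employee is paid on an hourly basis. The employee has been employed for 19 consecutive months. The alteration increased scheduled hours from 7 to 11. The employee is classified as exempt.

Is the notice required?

(i) past probation — not met.
(ii) public agency — not met.
(a): F OR F → false.
(i) tenure ≥ 6 mo. — satisfied.
(ii) non-exempt — not met.
So (b) is satisfied (T OR F).
(1) = F AND T = false.
(2) hours reduced — not met.
So Overall is not satisfied (F OR F).

No — not required.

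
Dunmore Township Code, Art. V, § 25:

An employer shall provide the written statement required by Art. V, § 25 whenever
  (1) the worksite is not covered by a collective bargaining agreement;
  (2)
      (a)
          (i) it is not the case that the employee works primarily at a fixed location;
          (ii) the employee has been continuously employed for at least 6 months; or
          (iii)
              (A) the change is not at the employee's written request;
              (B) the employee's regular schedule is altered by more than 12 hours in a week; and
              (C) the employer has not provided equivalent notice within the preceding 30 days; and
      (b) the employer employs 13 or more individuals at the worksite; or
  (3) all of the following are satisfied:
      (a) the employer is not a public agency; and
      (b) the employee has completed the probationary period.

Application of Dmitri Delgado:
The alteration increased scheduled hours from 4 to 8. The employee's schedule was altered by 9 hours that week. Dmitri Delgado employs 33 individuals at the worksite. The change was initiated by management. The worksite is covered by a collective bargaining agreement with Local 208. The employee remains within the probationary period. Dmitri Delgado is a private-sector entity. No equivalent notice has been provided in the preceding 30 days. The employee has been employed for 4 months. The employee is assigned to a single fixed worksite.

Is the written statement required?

(1) no CBA — not satisfied.
(i) not (fixed location) — not satisfied.
(ii) tenure ≥ 6 mo. — fails.
(A) not employee-requested — holds.
(B) schedule shift > 12h — not satisfied.
(C) no recent notice — met.
(iii) = T AND F AND T = false.
So (a) is not satisfied (F OR F OR F).
(b) ≥ 13 at site — satisfied.
(2): F AND T → false.
(a) not (public agency) — holds.
(b) past probation — not satisfied.
So (3) is not satisfied (T AND F).
So Overall is not satisfied (F OR F OR F).

No — not required.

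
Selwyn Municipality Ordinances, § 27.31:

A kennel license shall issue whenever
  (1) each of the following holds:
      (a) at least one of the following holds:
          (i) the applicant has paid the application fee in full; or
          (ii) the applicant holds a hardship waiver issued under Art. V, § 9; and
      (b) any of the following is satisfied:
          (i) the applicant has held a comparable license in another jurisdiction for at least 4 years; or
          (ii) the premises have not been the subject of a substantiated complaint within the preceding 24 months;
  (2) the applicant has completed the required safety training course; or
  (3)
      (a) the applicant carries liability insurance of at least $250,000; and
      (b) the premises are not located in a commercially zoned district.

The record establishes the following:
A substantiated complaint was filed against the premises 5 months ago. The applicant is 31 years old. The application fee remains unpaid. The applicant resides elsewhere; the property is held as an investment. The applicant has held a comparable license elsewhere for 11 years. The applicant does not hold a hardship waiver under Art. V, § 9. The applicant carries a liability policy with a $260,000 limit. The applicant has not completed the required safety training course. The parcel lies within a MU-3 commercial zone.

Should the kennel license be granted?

(i) fee paid — not satisfied.
(ii) hardship waiver — not satisfied.
(a) = F OR F = false.
(i) prior license ≥ 4 yr — satisfied.
(ii) no complaint in 24 mo. — fails.
(b): T OR F → true.
(1) = F AND T = false.
(2) safety training — not satisfied.
(a) insurance ≥ $250,000 — met.
(b) not (commercially zoned) — not met.
(3): T AND F → false.
Overall = F OR F OR F = false.

No — denied.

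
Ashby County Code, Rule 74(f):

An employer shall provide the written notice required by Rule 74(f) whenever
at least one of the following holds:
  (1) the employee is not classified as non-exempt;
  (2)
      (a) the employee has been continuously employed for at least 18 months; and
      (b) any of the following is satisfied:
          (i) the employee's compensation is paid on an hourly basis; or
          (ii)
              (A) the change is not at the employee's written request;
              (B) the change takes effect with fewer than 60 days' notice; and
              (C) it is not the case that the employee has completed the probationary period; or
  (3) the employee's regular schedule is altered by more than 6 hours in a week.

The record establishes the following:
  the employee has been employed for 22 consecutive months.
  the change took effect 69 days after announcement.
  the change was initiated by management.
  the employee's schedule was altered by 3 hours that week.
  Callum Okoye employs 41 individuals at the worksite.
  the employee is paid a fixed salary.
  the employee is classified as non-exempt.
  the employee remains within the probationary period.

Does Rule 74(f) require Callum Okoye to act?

(1) not (non-exempt) — fails.
(a) tenure ≥ 18 mo. — satisfied.
(i) hourly-paid — fails.
(A) not employee-requested — satisfied.
(B) < 60 days' notice — not met.
(C) not (past probation) — satisfied.
(ii): T AND F AND T → false.
(b) = F OR F = false.
So (2) is not satisfied (T AND F).
(3) schedule shift > 6h — not satisfied.
So Overall is not satisfied (F OR F OR F).

No — not required.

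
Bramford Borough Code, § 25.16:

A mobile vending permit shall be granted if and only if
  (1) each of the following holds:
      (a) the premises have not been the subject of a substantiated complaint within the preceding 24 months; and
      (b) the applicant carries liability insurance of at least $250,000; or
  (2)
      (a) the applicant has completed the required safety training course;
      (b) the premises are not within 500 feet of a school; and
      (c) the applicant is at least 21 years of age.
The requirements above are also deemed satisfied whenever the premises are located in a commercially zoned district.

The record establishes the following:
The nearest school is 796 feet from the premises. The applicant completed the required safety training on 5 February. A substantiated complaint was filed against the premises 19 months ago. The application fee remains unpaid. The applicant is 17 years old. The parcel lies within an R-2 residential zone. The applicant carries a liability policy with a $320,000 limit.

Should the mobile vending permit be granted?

(a) no complaint in 24 mo. — fails.
(b) insurance ≥ $250,000 — holds.
(1): F AND T → false.
(a) safety training — satisfied.
(b) ≥500 ft from school — met.
(c) age ≥ 21 — fails.
(2): T AND T AND F → false.
Overall: F OR F → false.
Exception (commercially zoned) — not satisfied.
Result: main false OR exception false → false.

No — denied.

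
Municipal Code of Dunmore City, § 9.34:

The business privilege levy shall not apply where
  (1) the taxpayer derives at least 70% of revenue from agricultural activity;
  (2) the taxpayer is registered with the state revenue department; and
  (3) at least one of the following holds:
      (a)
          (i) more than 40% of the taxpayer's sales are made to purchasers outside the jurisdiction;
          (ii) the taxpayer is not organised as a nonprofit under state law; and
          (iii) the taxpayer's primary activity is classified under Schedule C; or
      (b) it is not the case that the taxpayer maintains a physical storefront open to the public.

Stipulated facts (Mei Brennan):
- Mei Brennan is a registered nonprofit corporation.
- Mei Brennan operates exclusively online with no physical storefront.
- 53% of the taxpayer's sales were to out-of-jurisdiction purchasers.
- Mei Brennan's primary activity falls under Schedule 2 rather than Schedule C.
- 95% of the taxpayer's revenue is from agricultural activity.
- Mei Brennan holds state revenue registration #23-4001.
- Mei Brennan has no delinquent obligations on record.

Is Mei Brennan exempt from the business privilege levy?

Yes — exempt.

(1) ≥70% agricultural — met.
(2) state-registered — satisfied.
(i) >40% out-of-jur. sales — holds.
(ii) not (nonprofit) — not satisfied.
(iii) Schedule C activity — not satisfied.
(a): T AND F AND F → false.
(b) not (has storefront) — met.
So (3) is satisfied (F OR T).
Overall = T AND T AND T = true.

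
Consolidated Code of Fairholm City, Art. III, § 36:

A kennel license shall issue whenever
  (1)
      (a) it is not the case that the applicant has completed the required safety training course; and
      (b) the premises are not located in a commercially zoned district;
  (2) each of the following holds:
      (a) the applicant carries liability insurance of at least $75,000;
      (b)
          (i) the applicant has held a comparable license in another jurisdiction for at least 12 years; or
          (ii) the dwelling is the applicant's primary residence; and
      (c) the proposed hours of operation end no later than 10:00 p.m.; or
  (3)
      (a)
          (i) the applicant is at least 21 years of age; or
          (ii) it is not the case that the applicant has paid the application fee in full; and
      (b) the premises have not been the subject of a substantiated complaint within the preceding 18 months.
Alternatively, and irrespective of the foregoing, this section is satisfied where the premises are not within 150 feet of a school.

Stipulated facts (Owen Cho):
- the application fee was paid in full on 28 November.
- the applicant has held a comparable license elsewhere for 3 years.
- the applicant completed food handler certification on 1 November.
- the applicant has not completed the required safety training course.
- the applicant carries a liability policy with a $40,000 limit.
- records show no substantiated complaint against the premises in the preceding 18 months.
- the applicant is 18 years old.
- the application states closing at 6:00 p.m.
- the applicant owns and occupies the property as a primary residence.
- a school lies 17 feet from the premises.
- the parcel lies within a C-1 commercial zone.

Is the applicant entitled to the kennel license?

No — denied.

(a) not (safety training) — holds.
(b) not (commercially zoned) — not satisfied.
(1): T AND F → false.
(a) insurance ≥ $75,000 — not met.
(i) prior license ≥ 12 yr — fails.
(ii) primary residence — satisfied.
So (b) is satisfied (F OR T).
(c) closes by 10 p.m. — satisfied.
So (2) is not satisfied (F AND T AND T).
(i) age ≥ 21 — not satisfied.
(ii) not (fee paid) — fails.
So (a) is not satisfied (F OR F).
(b) no complaint in 18 mo. — holds.
(3): F AND T → false.
Overall = F OR F OR F = false.
Exception (≥150 ft from school) — not satisfied.
Result: main false OR exception false → false.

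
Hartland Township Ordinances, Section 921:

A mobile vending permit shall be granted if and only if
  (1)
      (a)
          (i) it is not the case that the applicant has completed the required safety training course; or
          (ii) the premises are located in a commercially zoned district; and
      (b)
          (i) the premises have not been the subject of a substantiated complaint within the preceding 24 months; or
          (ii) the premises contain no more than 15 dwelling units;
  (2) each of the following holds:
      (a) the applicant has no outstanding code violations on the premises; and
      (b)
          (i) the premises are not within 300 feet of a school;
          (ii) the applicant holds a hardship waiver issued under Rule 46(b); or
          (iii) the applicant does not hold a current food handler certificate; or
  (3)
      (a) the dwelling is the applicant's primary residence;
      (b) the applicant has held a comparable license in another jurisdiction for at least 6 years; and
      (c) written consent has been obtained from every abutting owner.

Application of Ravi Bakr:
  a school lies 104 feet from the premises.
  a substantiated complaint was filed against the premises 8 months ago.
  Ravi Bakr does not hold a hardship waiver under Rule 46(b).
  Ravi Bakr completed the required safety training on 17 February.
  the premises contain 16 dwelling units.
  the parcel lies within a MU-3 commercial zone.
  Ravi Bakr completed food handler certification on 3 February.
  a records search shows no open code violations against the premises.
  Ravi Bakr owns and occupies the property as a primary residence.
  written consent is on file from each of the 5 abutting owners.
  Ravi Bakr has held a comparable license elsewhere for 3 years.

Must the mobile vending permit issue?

(i) not (safety training) — not met.
(ii) commercially zoned — holds.
(a): F OR T → true.
(i) no complaint in 24 mo. — fails.
(ii) ≤ 15 units — fails.
(b) = F OR F = false.
So (1) is not satisfied (T AND F).
(a) no code violations — satisfied.
(i) ≥300 ft from school — fails.
(ii) hardship waiver — fails.
(iii) not (food handler cert.) — fails.
(b): F OR F OR F → false.
(2) = T AND F = false.
(a) primary residence — satisfied.
(b) prior license ≥ 6 yr — not satisfied.
(c) all abutters consent — holds.
(3) = T AND F AND T = false.
Overall: F OR F OR F → false.

No — denied.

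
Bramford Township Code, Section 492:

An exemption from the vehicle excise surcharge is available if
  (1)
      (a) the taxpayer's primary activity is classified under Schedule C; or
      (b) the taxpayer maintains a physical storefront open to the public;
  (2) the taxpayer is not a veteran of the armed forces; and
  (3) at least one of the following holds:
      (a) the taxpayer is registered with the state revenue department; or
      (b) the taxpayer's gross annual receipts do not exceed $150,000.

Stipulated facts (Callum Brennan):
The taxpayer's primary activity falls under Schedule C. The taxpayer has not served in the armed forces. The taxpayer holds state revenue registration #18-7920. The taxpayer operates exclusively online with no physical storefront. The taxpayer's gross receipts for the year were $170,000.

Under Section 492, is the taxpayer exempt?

Yes — exempt.

(a) Schedule C activity — met.
(b) has storefront — fails.
(1): T OR F → true.
(2) not (veteran) — met.
(a) state-registered — holds.
(b) receipts ≤ $150,000 — fails.
(3): T OR F → true.
Overall = T AND T AND T = true.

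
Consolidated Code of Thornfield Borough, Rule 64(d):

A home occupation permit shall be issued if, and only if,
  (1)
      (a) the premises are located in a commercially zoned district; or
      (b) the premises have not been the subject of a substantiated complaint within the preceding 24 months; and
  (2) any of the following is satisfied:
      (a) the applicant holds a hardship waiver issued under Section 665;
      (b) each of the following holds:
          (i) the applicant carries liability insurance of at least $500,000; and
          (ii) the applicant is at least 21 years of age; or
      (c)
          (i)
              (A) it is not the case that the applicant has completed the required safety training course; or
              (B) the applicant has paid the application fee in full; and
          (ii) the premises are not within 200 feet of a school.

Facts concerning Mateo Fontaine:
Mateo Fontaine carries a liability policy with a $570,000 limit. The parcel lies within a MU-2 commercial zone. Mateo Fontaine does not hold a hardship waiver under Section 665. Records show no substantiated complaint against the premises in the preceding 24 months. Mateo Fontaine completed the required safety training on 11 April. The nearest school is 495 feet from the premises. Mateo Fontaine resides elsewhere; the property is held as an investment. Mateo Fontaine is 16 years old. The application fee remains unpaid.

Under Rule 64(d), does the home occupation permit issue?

(a) commercially zoned — satisfied.
(b) no complaint in 24 mo. — holds.
(1) = T OR T = true.
(a) hardship waiver — fails.
(i) insurance ≥ $500,000 — holds.
(ii) age ≥ 21 — fails.
(b): T AND F → false.
(A) not (safety training) — not met.
(B) fee paid — fails.
(i) = F OR F = false.
(ii) ≥200 ft from school — satisfied.
(c): F AND T → false.
So (2) is not satisfied (F OR F OR F).
So Overall is not satisfied (T AND F).

No — denied.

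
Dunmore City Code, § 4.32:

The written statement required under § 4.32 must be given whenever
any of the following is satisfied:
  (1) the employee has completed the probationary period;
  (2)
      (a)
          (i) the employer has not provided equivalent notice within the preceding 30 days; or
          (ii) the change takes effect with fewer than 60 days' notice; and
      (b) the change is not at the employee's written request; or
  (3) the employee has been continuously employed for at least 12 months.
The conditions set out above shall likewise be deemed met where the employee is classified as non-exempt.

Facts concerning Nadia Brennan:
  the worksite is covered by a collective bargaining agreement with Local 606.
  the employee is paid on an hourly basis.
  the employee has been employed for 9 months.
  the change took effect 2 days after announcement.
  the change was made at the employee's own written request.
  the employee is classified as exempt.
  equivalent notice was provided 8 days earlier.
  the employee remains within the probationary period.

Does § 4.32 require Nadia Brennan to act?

(1) past probation — not met.
(i) no recent notice — not satisfied.
(ii) < 60 days' notice — holds.
(a): F OR T → true.
(b) not employee-requested — fails.
(2): T AND F → false.
(3) tenure ≥ 12 mo. — not satisfied.
So Overall is not satisfied (F OR F OR F).
Exception (non-exempt) — not satisfied.
Result: main false OR exception false → false.

No — not required.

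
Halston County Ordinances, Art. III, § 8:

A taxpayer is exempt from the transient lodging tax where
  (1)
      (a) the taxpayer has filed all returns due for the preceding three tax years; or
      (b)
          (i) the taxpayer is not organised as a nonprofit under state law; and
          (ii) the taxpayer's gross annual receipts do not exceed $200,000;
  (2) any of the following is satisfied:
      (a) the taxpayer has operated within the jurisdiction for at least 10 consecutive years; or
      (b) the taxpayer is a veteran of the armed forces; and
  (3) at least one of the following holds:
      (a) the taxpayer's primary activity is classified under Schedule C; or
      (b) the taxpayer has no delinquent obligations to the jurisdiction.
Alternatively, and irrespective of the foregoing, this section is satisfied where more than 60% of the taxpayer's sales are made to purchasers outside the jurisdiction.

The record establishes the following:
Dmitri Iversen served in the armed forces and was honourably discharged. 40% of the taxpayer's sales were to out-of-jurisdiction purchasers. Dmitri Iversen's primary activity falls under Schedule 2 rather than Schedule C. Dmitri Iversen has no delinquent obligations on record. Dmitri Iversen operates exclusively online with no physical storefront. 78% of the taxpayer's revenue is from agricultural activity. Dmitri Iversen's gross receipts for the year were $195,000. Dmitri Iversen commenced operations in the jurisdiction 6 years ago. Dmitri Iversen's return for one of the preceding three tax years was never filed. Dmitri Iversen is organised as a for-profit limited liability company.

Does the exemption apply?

Yes — exempt.

(a) returns current — not satisfied.
(i) not (nonprofit) — met.
(ii) receipts ≤ $200,000 — satisfied.
So (b) is satisfied (T AND T).
(1): F OR T → true.
(a) ≥ 10 yrs in jurisdiction — not satisfied.
(b) veteran — satisfied.
So (2) is satisfied (F OR T).
(a) Schedule C activity — not satisfied.
(b) no delinquency — holds.
(3): F OR T → true.
So Overall is satisfied (T AND T AND T).
Exception (>60% out-of-jur. sales) — not satisfied.
Result: main true OR exception false → true.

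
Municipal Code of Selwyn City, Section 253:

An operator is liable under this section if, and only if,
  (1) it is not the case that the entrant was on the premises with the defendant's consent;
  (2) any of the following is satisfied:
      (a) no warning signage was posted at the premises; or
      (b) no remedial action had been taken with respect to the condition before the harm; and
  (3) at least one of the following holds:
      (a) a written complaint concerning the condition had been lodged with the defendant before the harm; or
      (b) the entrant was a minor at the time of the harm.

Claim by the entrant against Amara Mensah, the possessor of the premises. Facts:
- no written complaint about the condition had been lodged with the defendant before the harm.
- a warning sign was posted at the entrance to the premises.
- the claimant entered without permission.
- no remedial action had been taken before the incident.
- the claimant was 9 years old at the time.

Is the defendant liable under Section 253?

(1) not (consent to enter) — met.
(a) no signage posted — not met.
(b) no remedial action — holds.
(2) = F OR T = true.
(a) complaint lodged — not met.
(b) entrant a minor — holds.
(3): F OR T → true.
So Overall is satisfied (T AND T AND T).

Yes — liable.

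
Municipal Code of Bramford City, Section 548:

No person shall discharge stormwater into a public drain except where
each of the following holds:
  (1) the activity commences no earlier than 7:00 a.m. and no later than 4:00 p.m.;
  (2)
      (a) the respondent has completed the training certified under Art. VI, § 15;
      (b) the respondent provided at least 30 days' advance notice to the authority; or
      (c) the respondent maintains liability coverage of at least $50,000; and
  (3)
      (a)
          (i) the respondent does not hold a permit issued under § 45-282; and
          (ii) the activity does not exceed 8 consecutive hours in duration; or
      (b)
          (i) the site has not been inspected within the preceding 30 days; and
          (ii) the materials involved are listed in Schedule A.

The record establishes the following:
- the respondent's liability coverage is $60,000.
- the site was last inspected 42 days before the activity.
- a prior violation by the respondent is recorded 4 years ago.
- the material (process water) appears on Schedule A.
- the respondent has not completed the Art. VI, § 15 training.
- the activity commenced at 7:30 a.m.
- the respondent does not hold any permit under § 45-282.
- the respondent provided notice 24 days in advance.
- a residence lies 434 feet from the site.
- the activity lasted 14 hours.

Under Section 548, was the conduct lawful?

(1) start within hours — holds.
(a) training certified — not satisfied.
(b) ≥30 days' notice — not met.
(c) coverage ≥ $50,000 — satisfied.
(2) = F OR F OR T = true.
(i) not (holds permit) — holds.
(ii) ≤ 8 hrs duration — fails.
So (a) is not satisfied (T AND F).
(i) not (site inspected) — satisfied.
(ii) Schedule A material — holds.
So (b) is satisfied (T AND T).
So (3) is satisfied (F OR T).
Overall: T AND T AND T → true.

Yes — lawful.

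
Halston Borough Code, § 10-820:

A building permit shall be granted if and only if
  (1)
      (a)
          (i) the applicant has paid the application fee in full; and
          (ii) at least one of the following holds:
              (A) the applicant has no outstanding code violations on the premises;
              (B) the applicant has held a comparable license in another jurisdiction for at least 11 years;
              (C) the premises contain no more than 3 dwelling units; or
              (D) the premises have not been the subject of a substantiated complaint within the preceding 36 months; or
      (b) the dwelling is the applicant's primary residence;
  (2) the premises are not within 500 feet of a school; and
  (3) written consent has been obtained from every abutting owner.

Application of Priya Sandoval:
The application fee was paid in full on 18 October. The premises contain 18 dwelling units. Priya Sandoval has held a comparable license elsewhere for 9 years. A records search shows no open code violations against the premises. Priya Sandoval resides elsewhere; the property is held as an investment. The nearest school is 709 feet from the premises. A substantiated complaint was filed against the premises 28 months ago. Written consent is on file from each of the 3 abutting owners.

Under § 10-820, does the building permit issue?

(i) fee paid — satisfied.
(A) no code violations — satisfied.
(B) prior license ≥ 11 yr — fails.
(C) ≤ 3 units — not met.
(D) no complaint in 36 mo. — not met.
So (ii) is satisfied (T OR F OR F OR F).
So (a) is satisfied (T AND T).
(b) primary residence — not met.
(1) = T OR F = true.
(2) ≥500 ft from school — holds.
(3) all abutters consent — satisfied.
So Overall is satisfied (T AND T AND T).

Yes — granted.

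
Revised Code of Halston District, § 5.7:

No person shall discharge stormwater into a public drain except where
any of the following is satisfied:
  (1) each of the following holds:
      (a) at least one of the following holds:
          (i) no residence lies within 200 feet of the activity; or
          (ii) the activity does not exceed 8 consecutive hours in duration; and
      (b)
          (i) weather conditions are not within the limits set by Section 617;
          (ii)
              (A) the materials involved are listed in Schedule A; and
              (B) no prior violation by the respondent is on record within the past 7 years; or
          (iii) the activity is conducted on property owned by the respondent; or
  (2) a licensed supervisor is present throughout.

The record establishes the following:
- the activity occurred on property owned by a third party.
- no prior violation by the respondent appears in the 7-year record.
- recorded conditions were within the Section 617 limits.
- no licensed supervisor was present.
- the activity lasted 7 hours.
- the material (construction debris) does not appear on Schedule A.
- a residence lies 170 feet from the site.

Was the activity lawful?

(i) no residence in 200 ft — not met.
(ii) ≤ 8 hrs duration — met.
(a) = F OR T = true.
(i) not (weather ok) — not satisfied.
(A) Schedule A material — fails.
(B) no prior violation — satisfied.
(ii): F AND T → false.
(iii) own property — fails.
(b) = F OR F OR F = false.
(1) = T AND F = false.
(2) supervisor present — not met.
Overall = F OR F = false.

No — unlawful.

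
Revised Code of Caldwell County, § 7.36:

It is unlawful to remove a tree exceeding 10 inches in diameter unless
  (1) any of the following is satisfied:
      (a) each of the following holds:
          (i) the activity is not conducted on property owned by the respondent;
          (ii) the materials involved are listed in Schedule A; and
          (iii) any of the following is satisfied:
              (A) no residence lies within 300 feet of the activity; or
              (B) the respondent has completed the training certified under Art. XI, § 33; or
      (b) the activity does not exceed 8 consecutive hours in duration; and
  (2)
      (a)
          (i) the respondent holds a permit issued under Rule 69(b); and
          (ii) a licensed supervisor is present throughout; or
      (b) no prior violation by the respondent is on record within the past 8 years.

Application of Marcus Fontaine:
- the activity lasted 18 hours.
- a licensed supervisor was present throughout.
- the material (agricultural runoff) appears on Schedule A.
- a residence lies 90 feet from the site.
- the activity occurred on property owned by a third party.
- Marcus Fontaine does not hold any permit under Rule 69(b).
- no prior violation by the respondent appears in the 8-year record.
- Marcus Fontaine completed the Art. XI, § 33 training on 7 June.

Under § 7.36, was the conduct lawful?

(i) not (own property) — satisfied.
(ii) Schedule A material — holds.
(A) no residence in 300 ft — not satisfied.
(B) training certified — satisfied.
So (iii) is satisfied (F OR T).
(a) = T AND T AND T = true.
(b) ≤ 8 hrs duration — not satisfied.
(1): T OR F → true.
(i) holds permit — not met.
(ii) supervisor present — satisfied.
(a) = F AND T = false.
(b) no prior violation — holds.
(2) = F OR T = true.
So Overall is satisfied (T AND T).

Yes — lawful.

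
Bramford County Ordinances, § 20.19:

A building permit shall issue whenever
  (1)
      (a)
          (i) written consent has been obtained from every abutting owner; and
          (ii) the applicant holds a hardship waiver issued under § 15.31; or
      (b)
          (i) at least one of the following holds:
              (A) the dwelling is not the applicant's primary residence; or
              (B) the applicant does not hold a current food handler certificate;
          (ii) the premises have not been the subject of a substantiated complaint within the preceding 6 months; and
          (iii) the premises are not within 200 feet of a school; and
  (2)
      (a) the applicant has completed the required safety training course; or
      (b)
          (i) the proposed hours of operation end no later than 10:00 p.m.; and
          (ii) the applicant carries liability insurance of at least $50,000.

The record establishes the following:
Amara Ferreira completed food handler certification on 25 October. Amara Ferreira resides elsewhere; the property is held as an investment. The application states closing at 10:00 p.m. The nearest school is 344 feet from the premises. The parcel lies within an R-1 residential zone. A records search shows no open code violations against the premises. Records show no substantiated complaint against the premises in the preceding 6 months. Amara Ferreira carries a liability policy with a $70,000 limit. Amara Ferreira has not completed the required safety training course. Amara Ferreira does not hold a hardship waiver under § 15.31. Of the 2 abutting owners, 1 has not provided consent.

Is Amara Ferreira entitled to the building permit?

Yes — granted.

(i) all abutters consent — fails.
(ii) hardship waiver — not met.
So (a) is not satisfied (F AND F).
(A) not (primary residence) — met.
(B) not (food handler cert.) — fails.
So (i) is satisfied (T OR F).
(ii) no complaint in 6 mo. — holds.
(iii) ≥200 ft from school — satisfied.
(b) = T AND T AND T = true.
(1) = F OR T = true.
(a) safety training — fails.
(i) closes by 10 p.m. — met.
(ii) insurance ≥ $50,000 — met.
(b) = T AND T = true.
(2): F OR T → true.
Overall: T AND T → true.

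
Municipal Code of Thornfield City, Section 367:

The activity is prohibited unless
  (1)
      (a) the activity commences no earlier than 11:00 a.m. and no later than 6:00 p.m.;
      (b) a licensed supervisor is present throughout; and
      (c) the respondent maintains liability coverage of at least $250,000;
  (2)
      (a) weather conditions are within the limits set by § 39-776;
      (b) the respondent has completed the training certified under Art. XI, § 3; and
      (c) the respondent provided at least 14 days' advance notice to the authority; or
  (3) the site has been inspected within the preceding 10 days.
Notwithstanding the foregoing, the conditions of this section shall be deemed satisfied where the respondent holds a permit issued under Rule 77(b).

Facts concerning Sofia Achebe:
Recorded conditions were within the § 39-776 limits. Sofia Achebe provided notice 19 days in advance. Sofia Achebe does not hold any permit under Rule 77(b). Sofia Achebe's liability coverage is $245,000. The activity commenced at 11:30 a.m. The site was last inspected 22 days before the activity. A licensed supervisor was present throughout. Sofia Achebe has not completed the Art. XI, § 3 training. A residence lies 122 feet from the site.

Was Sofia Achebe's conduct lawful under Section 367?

(a) start within hours — met.
(b) supervisor present — satisfied.
(c) coverage ≥ $250,000 — not satisfied.
So (1) is not satisfied (T AND T AND F).
(a) weather ok — holds.
(b) training certified — fails.
(c) ≥14 days' notice — holds.
(2): T AND F AND T → false.
(3) site inspected — not satisfied.
So Overall is not satisfied (F OR F OR F).
Exception (holds permit) — not satisfied.
Result: main false OR exception false → false.

No — unlawful.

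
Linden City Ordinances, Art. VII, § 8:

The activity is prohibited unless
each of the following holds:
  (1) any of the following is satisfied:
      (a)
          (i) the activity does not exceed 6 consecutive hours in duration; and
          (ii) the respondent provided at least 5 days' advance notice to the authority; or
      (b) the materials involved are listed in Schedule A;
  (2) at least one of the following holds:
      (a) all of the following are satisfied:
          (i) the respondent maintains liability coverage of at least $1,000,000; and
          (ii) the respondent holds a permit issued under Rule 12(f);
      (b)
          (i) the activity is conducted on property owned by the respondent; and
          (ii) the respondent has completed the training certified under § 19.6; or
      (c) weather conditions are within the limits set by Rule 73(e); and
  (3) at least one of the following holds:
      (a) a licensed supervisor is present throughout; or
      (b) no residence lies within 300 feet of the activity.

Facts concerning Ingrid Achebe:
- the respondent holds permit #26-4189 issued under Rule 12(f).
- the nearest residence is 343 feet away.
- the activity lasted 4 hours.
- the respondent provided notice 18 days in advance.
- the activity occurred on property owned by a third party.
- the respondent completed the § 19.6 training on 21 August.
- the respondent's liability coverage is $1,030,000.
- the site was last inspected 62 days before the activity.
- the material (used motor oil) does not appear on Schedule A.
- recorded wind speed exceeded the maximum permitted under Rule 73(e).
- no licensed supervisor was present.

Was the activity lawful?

(i) ≤ 6 hrs duration — met.
(ii) ≥5 days' notice — met.
(a): T AND T → true.
(b) Schedule A material — not met.
So (1) is satisfied (T OR F).
(i) coverage ≥ $1,000,000 — holds.
(ii) holds permit — satisfied.
(a) = T AND T = true.
(i) own property — not met.
(ii) training certified — satisfied.
(b) = F AND T = false.
(c) weather ok — not satisfied.
(2) = T OR F OR F = true.
(a) supervisor present — fails.
(b) no residence in 300 ft — holds.
(3): F OR T → true.
Overall = T AND T AND T = true.

Yes — lawful.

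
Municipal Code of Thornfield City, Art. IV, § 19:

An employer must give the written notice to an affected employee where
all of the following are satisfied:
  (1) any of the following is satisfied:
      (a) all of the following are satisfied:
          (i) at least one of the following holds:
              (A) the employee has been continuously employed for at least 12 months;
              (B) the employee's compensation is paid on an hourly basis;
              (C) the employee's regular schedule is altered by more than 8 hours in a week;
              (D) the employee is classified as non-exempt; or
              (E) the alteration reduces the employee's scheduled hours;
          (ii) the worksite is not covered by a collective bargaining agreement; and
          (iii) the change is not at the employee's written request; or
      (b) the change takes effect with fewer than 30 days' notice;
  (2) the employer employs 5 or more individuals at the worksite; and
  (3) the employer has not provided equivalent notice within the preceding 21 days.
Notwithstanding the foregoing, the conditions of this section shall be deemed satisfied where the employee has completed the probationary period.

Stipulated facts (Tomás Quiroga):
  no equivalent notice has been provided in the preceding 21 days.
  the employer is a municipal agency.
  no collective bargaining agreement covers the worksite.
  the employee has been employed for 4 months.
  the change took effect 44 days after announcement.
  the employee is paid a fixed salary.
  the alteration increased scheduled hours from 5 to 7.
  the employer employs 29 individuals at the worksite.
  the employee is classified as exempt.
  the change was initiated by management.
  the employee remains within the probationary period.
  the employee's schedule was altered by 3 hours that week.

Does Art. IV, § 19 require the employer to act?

(A) tenure ≥ 12 mo. — not met.
(B) hourly-paid — not satisfied.
(C) schedule shift > 8h — not satisfied.
(D) non-exempt — fails.
(E) hours reduced — not met.
(i) = F OR F OR F OR F OR F = false.
(ii) no CBA — met.
(iii) not employee-requested — satisfied.
So (a) is not satisfied (F AND T AND T).
(b) < 30 days' notice — not satisfied.
So (1) is not satisfied (F OR F).
(2) ≥ 5 at site — satisfied.
(3) no recent notice — satisfied.
So Overall is not satisfied (F AND T AND T).
Exception (past probation) — not satisfied.
Result: main false OR exception false → false.

No — not required.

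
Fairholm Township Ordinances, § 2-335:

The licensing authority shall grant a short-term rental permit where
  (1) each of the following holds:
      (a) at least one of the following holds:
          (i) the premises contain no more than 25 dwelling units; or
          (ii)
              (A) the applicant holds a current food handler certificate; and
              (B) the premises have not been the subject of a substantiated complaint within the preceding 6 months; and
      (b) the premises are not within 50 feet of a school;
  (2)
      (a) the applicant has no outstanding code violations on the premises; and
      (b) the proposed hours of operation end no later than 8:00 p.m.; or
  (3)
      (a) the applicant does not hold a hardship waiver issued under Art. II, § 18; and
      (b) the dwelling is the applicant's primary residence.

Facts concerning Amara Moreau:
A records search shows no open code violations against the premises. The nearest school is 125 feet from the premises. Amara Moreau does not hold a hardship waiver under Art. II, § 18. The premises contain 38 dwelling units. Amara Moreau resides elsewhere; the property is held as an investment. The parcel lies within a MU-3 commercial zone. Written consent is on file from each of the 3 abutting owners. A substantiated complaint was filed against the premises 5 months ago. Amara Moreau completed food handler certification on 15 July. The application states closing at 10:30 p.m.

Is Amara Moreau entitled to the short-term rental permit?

No — denied.

(i) ≤ 25 units — not met.
(A) food handler cert. — holds.
(B) no complaint in 6 mo. — fails.
(ii) = T AND F = false.
(a) = F OR F = false.
(b) ≥50 ft from school — met.
(1): F AND T → false.
(a) no code violations — met.
(b) closes by 8 p.m. — not satisfied.
(2): T AND F → false.
(a) not (hardship waiver) — satisfied.
(b) primary residence — not satisfied.
(3): T AND F → false.
Overall: F OR F OR F → false.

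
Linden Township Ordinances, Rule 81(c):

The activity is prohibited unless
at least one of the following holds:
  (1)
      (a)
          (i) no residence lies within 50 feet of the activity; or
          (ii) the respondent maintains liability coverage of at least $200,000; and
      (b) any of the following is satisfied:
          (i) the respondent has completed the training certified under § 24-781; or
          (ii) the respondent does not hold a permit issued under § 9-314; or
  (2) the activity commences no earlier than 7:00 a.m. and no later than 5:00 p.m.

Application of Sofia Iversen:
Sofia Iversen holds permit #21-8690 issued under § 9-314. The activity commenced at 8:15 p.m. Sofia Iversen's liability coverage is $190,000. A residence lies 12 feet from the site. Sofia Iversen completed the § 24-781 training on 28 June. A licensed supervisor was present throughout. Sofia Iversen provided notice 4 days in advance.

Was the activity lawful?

No — unlawful.

(i) no residence in 50 ft — not satisfied.
(ii) coverage ≥ $200,000 — fails.
(a): F OR F → false.
(i) training certified — satisfied.
(ii) not (holds permit) — not satisfied.
(b): T OR F → true.
So (1) is not satisfied (F AND T).
(2) start within hours — not satisfied.
Overall: F OR F → false.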